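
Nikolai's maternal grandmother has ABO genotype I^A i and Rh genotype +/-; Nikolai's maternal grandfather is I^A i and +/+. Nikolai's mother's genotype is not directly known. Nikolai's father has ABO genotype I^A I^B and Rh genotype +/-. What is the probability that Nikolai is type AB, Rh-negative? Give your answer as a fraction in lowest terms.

1/32

Nikolai's mother's ABO genotype from I^A i × I^A i: 1/4 I^A I^A, 1/2 I^A i, 1/4 i i.
Crossing each possibility with the father I^A I^B and summing P(type AB): 1/4·1/2 + 1/2·1/4 + 1/4·0 = 1/4.
Similarly for Rh via the mother's Rh distribution: P(Rh-) = 1/8.
Independent loci: 1/4 × 1/8 = 1/32.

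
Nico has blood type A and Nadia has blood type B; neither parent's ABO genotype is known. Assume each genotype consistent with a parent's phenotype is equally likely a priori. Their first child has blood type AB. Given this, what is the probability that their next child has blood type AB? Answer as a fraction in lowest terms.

25/36

Possible genotypes: Nico ∈ {I^A I^A, I^A i}; Nadia ∈ {I^B I^B, I^B i}.
Weight each parental genotype pair by prior × P(type-AB child):
  I^A I^A × I^B I^B: posterior weight 4/9; P(next child type AB) = 1.
  I^A I^A × I^B i: posterior weight 2/9; P(next child type AB) = 1/2.
  I^A i × I^B I^B: posterior weight 2/9; P(next child type AB) = 1/2.
  I^A i × I^B i: posterior weight 1/9; P(next child type AB) = 1/4.
Weighted sum = 25/36.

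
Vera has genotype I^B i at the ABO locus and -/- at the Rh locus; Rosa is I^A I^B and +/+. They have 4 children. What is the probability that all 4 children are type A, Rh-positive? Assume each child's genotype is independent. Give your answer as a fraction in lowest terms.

1/256

ABO cross I^B i × I^A I^B → 1/4 A, 1/2 B, 1/4 AB.
Rh cross -/- × +/+ → 1 Rh+; so P(type A, Rh-positive) = 1/4 × 1 = 1/4 per child.
All 4 independent: (1/4)^4 = 1/256.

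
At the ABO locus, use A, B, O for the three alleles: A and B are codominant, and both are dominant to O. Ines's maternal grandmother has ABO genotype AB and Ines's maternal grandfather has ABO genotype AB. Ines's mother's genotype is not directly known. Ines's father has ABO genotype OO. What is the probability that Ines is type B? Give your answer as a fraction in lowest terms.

1/2

Ines's mother's ABO genotype from AB × AB: 1/4 AA, 1/2 AB, 1/4 BB.
Crossing each possibility with the father OO and summing P(type B): 1/4·0 + 1/2·1/2 + 1/4·1 = 1/2.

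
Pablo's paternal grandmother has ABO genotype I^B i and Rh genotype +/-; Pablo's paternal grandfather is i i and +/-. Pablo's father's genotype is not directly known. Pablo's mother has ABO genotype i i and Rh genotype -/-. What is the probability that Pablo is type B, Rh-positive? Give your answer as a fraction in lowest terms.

1/8

Pablo's father's ABO genotype from I^B i × i i: 1/2 I^B i, 1/2 i i.
Crossing each possibility with the mother i i and summing P(type B): 1/2·1/2 + 1/2·0 = 1/4.
Similarly for Rh via the father's Rh distribution: P(Rh+) = 1/2.
Independent loci: 1/4 × 1/2 = 1/8.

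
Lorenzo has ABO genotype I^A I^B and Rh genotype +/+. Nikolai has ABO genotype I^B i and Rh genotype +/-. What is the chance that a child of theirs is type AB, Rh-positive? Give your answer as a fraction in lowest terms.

ABO cross I^A I^B × I^B i → offspring phenotypes: 1/4 A, 1/2 B, 1/4 AB.
Rh cross +/+ × +/- → 1 Rh+.
Independent loci: P(type AB, Rh-positive) = 1/4 × 1 = 1/4.

1/4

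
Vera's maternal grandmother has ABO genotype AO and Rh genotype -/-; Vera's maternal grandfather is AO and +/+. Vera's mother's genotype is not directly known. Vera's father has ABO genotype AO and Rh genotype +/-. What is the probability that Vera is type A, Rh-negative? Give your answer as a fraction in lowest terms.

3/16

Vera's mother's ABO genotype from AO × AO: 1/4 AA, 1/2 AO, 1/4 OO.
Crossing each possibility with the father AO and summing P(type A): 1/4·1 + 1/2·3/4 + 1/4·1/2 = 3/4.
Similarly for Rh via the mother's Rh distribution: P(Rh-) = 1/4.
Independent loci: 3/4 × 1/4 = 3/16.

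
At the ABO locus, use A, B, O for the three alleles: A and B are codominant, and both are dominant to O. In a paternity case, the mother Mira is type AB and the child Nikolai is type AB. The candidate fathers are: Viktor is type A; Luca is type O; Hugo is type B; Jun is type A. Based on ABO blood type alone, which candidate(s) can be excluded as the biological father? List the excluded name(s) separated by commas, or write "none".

Luca

A candidate is excluded only if no genotype consistent with his phenotype could produce a type AB child with a type AB mother.
Luca (type O): no genotype consistent with that phenotype can produce a type-AB child with a type-AB mother.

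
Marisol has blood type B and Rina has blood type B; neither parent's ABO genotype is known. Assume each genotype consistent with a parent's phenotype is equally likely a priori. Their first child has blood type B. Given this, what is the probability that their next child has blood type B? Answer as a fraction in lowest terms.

19/20

Possible genotypes: Marisol ∈ {I^B I^B, I^B i}; Rina ∈ {I^B I^B, I^B i}.
Weight each parental genotype pair by prior × P(type-B child):
  I^B I^B × I^B I^B: posterior weight 4/15; P(next child type B) = 1.
  I^B I^B × I^B i: posterior weight 4/15; P(next child type B) = 1.
  I^B i × I^B I^B: posterior weight 4/15; P(next child type B) = 1.
  I^B i × I^B i: posterior weight 1/5; P(next child type B) = 3/4.
Weighted sum = 19/20.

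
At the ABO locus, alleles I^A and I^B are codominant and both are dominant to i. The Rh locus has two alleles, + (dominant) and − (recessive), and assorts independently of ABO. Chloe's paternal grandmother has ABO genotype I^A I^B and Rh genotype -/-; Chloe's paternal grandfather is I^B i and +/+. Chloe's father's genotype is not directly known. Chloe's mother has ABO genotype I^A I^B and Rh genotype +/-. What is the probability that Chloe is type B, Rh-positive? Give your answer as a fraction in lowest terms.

Chloe's father's ABO genotype from I^A I^B × I^B i: 1/4 I^A I^B, 1/4 I^A i, 1/4 I^B I^B, 1/4 I^B i.
Crossing each possibility with the mother I^A I^B and summing P(type B): 1/4·1/4 + 1/4·1/4 + 1/4·1/2 + 1/4·1/2 = 3/8.
Similarly for Rh via the father's Rh distribution: P(Rh+) = 3/4.
Independent loci: 3/8 × 3/4 = 9/32.

9/32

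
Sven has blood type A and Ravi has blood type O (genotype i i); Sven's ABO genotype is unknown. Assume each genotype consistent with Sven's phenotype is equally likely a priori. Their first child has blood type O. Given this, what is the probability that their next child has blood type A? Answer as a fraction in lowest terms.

1/2

Possible genotypes: Sven ∈ {I^A I^A, I^A i}; Ravi ∈ {i i}.
Weight each parental genotype pair by prior × P(type-O child):
  I^A i × i i: posterior weight 1; P(next child type A) = 1/2.
Weighted sum = 1/2.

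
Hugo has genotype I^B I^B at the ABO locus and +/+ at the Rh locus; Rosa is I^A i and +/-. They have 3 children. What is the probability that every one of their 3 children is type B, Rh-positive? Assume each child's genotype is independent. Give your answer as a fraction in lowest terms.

ABO cross I^B I^B × I^A i → 1/2 B, 1/2 AB.
Rh cross +/+ × +/- → 1 Rh+; so P(type B, Rh-positive) = 1/2 × 1 = 1/2 per child.
All 3 independent: (1/2)^3 = 1/8.

1/8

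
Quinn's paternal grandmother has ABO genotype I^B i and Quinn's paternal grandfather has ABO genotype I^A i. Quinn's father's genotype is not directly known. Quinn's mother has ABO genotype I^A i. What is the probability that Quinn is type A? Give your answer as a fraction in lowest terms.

1/2

Quinn's father's ABO genotype from I^B i × I^A i: 1/4 I^A I^B, 1/4 I^A i, 1/4 I^B i, 1/4 i i.
Crossing each possibility with the mother I^A i and summing P(type A): 1/4·1/2 + 1/4·3/4 + 1/4·1/4 + 1/4·1/2 = 1/2.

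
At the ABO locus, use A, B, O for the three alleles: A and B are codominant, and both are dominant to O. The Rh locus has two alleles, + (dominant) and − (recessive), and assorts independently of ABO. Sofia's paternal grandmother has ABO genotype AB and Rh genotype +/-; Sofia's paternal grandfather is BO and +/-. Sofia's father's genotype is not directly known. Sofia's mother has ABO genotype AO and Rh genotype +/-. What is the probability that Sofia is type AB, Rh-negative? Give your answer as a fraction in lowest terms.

1/16

Sofia's father's ABO genotype from AB × BO: 1/4 AB, 1/4 AO, 1/4 BB, 1/4 BO.
Crossing each possibility with the mother AO and summing P(type AB): 1/4·1/4 + 1/4·0 + 1/4·1/2 + 1/4·1/4 = 1/4.
Similarly for Rh via the father's Rh distribution: P(Rh-) = 1/4.
Independent loci: 1/4 × 1/4 = 1/16.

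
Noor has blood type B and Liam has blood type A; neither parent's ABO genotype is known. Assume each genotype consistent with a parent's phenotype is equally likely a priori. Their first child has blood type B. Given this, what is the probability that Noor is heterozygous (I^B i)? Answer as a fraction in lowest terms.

1/3

Possible genotypes: Noor ∈ {I^B I^B, I^B i}; Liam ∈ {I^A I^A, I^A i}.
Weight each parental genotype pair by prior × P(type-B child):
  I^B I^B × I^A i: posterior weight 2/3.
  I^B i × I^A i: posterior weight 1/3.
Sum the posterior weight over pairs where Noor is I^B i: 1/3.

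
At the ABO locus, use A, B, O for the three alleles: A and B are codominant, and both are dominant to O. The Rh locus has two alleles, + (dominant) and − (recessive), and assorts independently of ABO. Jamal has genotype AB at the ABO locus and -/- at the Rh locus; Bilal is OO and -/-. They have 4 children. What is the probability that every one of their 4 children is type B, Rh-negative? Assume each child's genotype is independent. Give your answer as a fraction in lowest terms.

1/16

ABO cross AB × OO → 1/2 A, 1/2 B.
Rh cross -/- × -/- → 1 Rh-; so P(type B, Rh-negative) = 1/2 × 1 = 1/2 per child.
All 4 independent: (1/2)^4 = 1/16.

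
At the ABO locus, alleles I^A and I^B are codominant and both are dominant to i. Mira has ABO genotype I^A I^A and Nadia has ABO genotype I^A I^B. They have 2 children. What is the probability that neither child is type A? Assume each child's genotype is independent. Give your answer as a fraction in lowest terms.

ABO cross I^A I^A × I^A I^B → 1/2 A, 1/2 AB.
So P(type A) = 1/2 per child.
P(not type A) = 1/2 for one child; (1/2)^2 = 1/4.

1/4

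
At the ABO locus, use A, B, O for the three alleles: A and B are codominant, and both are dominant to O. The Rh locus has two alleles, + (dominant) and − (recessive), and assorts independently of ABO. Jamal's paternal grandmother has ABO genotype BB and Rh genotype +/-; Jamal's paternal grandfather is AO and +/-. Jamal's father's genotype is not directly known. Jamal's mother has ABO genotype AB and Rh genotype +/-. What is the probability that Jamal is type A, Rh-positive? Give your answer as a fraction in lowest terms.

Jamal's father's ABO genotype from BB × AO: 1/2 AB, 1/2 BO.
Crossing each possibility with the mother AB and summing P(type A): 1/2·1/4 + 1/2·1/4 = 1/4.
Similarly for Rh via the father's Rh distribution: P(Rh+) = 3/4.
Independent loci: 1/4 × 3/4 = 3/16.

3/16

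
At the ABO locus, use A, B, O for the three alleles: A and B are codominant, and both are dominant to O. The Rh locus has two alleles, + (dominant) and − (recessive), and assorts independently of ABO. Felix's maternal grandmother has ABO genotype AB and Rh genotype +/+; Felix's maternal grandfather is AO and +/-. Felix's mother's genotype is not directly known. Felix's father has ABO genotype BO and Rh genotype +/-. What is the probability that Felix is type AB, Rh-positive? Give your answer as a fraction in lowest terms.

7/32

Felix's mother's ABO genotype from AB × AO: 1/4 AA, 1/4 AB, 1/4 AO, 1/4 BO.
Crossing each possibility with the father BO and summing P(type AB): 1/4·1/2 + 1/4·1/4 + 1/4·1/4 + 1/4·0 = 1/4.
Similarly for Rh via the mother's Rh distribution: P(Rh+) = 7/8.
Independent loci: 1/4 × 7/8 = 7/32.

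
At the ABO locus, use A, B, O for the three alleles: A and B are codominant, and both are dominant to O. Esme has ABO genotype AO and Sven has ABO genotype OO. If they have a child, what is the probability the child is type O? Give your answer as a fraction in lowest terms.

ABO cross AO × OO → offspring phenotypes: 1/2 O, 1/2 A.
So P(type O) = 1/2.

1/2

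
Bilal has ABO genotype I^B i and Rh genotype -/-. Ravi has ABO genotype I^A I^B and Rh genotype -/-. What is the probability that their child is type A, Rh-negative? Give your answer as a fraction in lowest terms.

ABO cross I^B i × I^A I^B → offspring phenotypes: 1/4 A, 1/2 B, 1/4 AB.
Rh cross -/- × -/- → 1 Rh-.
Independent loci: P(type A, Rh-negative) = 1/4 × 1 = 1/4.

1/4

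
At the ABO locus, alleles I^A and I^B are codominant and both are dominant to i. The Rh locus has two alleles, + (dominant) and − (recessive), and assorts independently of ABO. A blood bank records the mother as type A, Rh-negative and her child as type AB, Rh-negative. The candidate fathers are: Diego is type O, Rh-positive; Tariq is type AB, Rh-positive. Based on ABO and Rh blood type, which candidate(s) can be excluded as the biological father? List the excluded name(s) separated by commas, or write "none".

A candidate is excluded only if no genotype consistent with his phenotype could produce a type AB, Rh-negative child with a type A, Rh-negative mother.
Diego (type O, Rh+): no genotype consistent with that phenotype can produce a type-AB Rh- child with a type-A mother.

Diego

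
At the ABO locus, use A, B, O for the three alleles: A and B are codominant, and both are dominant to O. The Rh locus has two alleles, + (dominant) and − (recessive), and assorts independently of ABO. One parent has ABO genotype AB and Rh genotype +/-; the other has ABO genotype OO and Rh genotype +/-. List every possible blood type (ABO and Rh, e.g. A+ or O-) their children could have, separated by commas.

Gametes from AB × OO give offspring ABO genotypes AO, BO, i.e. phenotypes A, B.
Rh cross +/- × +/- → phenotypes Rh+, Rh-.
Combining independently: A+, A-, B+, B-.

A+, A-, B+, B-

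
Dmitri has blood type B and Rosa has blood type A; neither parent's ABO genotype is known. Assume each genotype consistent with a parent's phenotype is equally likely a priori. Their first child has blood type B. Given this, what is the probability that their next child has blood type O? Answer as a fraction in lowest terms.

Possible genotypes: Dmitri ∈ {I^B I^B, I^B i}; Rosa ∈ {I^A I^A, I^A i}.
Weight each parental genotype pair by prior × P(type-B child):
  I^B I^B × I^A i: posterior weight 2/3; P(next child type O) = 0.
  I^B i × I^A i: posterior weight 1/3; P(next child type O) = 1/4.
Weighted sum = 1/12.

1/12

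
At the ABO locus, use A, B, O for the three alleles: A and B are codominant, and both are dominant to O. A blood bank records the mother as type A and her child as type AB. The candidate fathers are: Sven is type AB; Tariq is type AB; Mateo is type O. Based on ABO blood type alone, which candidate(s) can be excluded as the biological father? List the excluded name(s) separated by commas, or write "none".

A candidate is excluded only if no genotype consistent with his phenotype could produce a type AB child with a type A mother.
Mateo (type O): no genotype consistent with that phenotype can produce a type-AB child with a type-A mother.

Mateo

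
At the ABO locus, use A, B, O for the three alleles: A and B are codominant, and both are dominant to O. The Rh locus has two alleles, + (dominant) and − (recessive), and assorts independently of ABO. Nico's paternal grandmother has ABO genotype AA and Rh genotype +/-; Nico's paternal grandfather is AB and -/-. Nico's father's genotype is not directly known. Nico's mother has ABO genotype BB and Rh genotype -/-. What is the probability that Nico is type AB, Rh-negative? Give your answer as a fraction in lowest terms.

9/16

Nico's father's ABO genotype from AA × AB: 1/2 AA, 1/2 AB.
Crossing each possibility with the mother BB and summing P(type AB): 1/2·1 + 1/2·1/2 = 3/4.
Similarly for Rh via the father's Rh distribution: P(Rh-) = 3/4.
Independent loci: 3/4 × 3/4 = 9/16.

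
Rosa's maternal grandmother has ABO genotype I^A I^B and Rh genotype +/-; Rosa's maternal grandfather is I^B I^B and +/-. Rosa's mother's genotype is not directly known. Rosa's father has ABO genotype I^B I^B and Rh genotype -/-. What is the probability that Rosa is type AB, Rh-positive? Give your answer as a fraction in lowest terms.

1/8

Rosa's mother's ABO genotype from I^A I^B × I^B I^B: 1/2 I^A I^B, 1/2 I^B I^B.
Crossing each possibility with the father I^B I^B and summing P(type AB): 1/2·1/2 + 1/2·0 = 1/4.
Similarly for Rh via the mother's Rh distribution: P(Rh+) = 1/2.
Independent loci: 1/4 × 1/2 = 1/8.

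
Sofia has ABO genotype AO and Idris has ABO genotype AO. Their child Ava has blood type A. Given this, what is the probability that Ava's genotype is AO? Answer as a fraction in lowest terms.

2/3

Cross AO × AO → 1/4 AA, 1/2 AO, 1/4 OO.
Type-A genotypes among offspring: AA (1/4), AO (1/2); total 3/4.
P(AO | type A) = (1/2) / (3/4) = 2/3.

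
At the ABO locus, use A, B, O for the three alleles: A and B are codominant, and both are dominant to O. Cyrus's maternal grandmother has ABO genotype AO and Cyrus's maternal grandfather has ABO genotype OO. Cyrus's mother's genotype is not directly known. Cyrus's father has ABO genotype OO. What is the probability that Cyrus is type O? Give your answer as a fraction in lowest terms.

Cyrus's mother's ABO genotype from AO × OO: 1/2 AO, 1/2 OO.
Crossing each possibility with the father OO and summing P(type O): 1/2·1/2 + 1/2·1 = 3/4.

3/4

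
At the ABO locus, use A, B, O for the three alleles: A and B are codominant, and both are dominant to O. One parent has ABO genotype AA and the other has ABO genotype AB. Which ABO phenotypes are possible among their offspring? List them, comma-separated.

A, AB

Gametes from AA × AB give offspring ABO genotypes AA, AB, i.e. phenotypes A, AB.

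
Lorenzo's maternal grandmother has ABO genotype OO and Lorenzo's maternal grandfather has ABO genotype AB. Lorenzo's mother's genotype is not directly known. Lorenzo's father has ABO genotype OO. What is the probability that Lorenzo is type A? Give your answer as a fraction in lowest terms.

Lorenzo's mother's ABO genotype from OO × AB: 1/2 AO, 1/2 BO.
Crossing each possibility with the father OO and summing P(type A): 1/2·1/2 + 1/2·0 = 1/4.

1/4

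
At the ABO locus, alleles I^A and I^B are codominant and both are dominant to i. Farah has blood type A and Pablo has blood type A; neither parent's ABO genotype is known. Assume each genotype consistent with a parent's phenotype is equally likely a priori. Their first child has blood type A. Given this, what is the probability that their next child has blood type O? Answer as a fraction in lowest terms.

1/20

Possible genotypes: Farah ∈ {I^A I^A, I^A i}; Pablo ∈ {I^A I^A, I^A i}.
Weight each parental genotype pair by prior × P(type-A child):
  I^A I^A × I^A I^A: posterior weight 4/15; P(next child type O) = 0.
  I^A I^A × I^A i: posterior weight 4/15; P(next child type O) = 0.
  I^A i × I^A I^A: posterior weight 4/15; P(next child type O) = 0.
  I^A i × I^A i: posterior weight 1/5; P(next child type O) = 1/4.
Weighted sum = 1/20.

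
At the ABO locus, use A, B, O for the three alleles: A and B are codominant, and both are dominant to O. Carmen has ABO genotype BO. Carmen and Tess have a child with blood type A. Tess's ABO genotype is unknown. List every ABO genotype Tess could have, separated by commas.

AA, AB, AO

For each candidate genotype of Tess, check whether crossing it with BO can produce every observed child phenotype.
  AA → possible child types {A, AB} ✓
  AB → possible child types {A, B, AB} ✓
  AO → possible child types {O, A, B, AB} ✓
  BB → possible child types {B} ✗
  BO → possible child types {O, B} ✗
  OO → possible child types {O, B} ✗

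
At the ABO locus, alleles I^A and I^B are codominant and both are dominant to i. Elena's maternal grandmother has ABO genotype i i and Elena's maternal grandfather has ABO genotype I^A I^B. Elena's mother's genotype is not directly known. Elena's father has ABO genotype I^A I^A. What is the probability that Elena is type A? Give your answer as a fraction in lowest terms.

Elena's mother's ABO genotype from i i × I^A I^B: 1/2 I^A i, 1/2 I^B i.
Crossing each possibility with the father I^A I^A and summing P(type A): 1/2·1 + 1/2·1/2 = 3/4.

3/4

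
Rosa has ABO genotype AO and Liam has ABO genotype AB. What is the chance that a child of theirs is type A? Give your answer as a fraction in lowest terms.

1/2

ABO cross AO × AB → offspring phenotypes: 1/2 A, 1/4 B, 1/4 AB.
So P(type A) = 1/2.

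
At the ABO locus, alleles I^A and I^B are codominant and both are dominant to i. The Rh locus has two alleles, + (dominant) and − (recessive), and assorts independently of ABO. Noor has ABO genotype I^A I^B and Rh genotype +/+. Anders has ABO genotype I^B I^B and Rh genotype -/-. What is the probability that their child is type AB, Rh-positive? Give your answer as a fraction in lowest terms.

ABO cross I^A I^B × I^B I^B → offspring phenotypes: 1/2 B, 1/2 AB.
Rh cross +/+ × -/- → 1 Rh+.
Independent loci: P(type AB, Rh-positive) = 1/2 × 1 = 1/2.

1/2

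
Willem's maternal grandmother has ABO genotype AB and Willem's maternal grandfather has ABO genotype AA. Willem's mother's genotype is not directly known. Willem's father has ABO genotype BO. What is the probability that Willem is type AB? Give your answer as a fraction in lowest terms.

Willem's mother's ABO genotype from AB × AA: 1/2 AA, 1/2 AB.
Crossing each possibility with the father BO and summing P(type AB): 1/2·1/2 + 1/2·1/4 = 3/8.

3/8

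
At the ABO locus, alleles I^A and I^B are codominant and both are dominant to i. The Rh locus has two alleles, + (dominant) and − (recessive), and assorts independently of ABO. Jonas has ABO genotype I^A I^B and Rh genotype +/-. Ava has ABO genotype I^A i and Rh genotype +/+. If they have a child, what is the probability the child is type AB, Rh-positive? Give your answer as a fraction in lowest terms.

1/4

ABO cross I^A I^B × I^A i → offspring phenotypes: 1/2 A, 1/4 B, 1/4 AB.
Rh cross +/- × +/+ → 1 Rh+.
Independent loci: P(type AB, Rh-positive) = 1/4 × 1 = 1/4.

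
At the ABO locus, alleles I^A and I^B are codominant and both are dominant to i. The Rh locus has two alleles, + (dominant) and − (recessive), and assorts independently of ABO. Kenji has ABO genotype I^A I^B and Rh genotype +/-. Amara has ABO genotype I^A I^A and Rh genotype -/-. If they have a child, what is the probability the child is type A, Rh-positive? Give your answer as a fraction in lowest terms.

1/4

ABO cross I^A I^B × I^A I^A → offspring phenotypes: 1/2 A, 1/2 AB.
Rh cross +/- × -/- → 1/2 Rh+, 1/2 Rh-.
Independent loci: P(type A, Rh-positive) = 1/2 × 1/2 = 1/4.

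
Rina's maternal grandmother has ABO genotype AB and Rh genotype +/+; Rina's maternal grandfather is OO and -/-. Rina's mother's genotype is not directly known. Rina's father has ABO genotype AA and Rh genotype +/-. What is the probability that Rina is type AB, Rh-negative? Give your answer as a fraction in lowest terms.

1/16

Rina's mother's ABO genotype from AB × OO: 1/2 AO, 1/2 BO.
Crossing each possibility with the father AA and summing P(type AB): 1/2·0 + 1/2·1/2 = 1/4.
Similarly for Rh via the mother's Rh distribution: P(Rh-) = 1/4.
Independent loci: 1/4 × 1/4 = 1/16.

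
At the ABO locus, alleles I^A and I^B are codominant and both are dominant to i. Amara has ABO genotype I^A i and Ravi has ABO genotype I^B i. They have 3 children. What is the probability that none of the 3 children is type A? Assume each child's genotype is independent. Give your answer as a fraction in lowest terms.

27/64

ABO cross I^A i × I^B i → 1/4 O, 1/4 A, 1/4 B, 1/4 AB.
So P(type A) = 1/4 per child.
P(not type A) = 3/4 for one child; (3/4)^3 = 27/64.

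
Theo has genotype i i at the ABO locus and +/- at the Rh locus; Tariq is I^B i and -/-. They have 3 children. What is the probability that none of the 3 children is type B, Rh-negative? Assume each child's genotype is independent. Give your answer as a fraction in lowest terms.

ABO cross i i × I^B i → 1/2 O, 1/2 B.
Rh cross +/- × -/- → 1/2 Rh+, 1/2 Rh-; so P(type B, Rh-negative) = 1/2 × 1/2 = 1/4 per child.
P(not type B, Rh-negative) = 3/4 for one child; (3/4)^3 = 27/64.

27/64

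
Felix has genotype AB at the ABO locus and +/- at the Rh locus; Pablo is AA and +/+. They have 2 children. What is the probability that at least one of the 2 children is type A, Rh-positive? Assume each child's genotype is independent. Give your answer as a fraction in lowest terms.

ABO cross AB × AA → 1/2 A, 1/2 AB.
Rh cross +/- × +/+ → 1 Rh+; so P(type A, Rh-positive) = 1/2 × 1 = 1/2 per child.
P(none) = (1/2)^2 = 1/4; P(at least one) = 1 − 1/4 = 3/4.

3/4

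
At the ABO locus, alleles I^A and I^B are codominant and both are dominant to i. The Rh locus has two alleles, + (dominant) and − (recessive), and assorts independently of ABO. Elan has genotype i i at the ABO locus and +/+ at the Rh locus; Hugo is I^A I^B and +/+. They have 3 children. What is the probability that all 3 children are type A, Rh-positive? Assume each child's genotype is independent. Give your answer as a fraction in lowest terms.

ABO cross i i × I^A I^B → 1/2 A, 1/2 B.
Rh cross +/+ × +/+ → 1 Rh+; so P(type A, Rh-positive) = 1/2 × 1 = 1/2 per child.
All 3 independent: (1/2)^3 = 1/8.

1/8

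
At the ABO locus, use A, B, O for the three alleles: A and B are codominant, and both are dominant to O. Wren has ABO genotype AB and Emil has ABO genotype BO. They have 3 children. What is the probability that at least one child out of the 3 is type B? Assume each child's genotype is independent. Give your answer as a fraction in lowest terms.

7/8

ABO cross AB × BO → 1/4 A, 1/2 B, 1/4 AB.
So P(type B) = 1/2 per child.
P(none) = (1/2)^3 = 1/8; P(at least one) = 1 − 1/8 = 7/8.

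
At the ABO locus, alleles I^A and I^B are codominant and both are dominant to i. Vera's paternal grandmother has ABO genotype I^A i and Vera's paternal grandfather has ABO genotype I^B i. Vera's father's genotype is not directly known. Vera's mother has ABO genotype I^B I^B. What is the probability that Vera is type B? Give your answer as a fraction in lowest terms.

Vera's father's ABO genotype from I^A i × I^B i: 1/4 I^A I^B, 1/4 I^A i, 1/4 I^B i, 1/4 i i.
Crossing each possibility with the mother I^B I^B and summing P(type B): 1/4·1/2 + 1/4·1/2 + 1/4·1 + 1/4·1 = 3/4.

3/4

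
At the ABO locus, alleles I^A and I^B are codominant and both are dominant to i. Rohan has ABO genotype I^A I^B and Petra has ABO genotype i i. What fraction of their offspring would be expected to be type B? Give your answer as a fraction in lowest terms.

1/2

ABO cross I^A I^B × i i → offspring phenotypes: 1/2 A, 1/2 B.
So P(type B) = 1/2.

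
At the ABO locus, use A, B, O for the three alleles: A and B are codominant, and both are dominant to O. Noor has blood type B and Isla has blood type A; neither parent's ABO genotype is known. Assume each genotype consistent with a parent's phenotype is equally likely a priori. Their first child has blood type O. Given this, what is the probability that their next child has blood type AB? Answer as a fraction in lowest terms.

1/4

Possible genotypes: Noor ∈ {BB, BO}; Isla ∈ {AA, AO}.
Weight each parental genotype pair by prior × P(type-O child):
  BO × AO: posterior weight 1; P(next child type AB) = 1/4.
Weighted sum = 1/4.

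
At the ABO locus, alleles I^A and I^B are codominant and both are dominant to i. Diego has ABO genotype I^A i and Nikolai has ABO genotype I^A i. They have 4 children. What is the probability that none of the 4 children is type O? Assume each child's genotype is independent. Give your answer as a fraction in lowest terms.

ABO cross I^A i × I^A i → 1/4 O, 3/4 A.
So P(type O) = 1/4 per child.
P(not type O) = 3/4 for one child; (3/4)^4 = 81/256.

81/256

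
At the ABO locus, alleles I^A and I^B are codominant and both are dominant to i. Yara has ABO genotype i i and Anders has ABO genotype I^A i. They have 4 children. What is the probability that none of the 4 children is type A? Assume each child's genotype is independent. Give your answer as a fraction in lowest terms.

1/16

ABO cross i i × I^A i → 1/2 O, 1/2 A.
So P(type A) = 1/2 per child.
P(not type A) = 1/2 for one child; (1/2)^4 = 1/16.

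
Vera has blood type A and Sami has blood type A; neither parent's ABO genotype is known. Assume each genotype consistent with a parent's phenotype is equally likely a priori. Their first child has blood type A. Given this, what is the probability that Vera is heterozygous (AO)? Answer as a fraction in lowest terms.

7/15

Possible genotypes: Vera ∈ {AA, AO}; Sami ∈ {AA, AO}.
Weight each parental genotype pair by prior × P(type-A child):
  AA × AA: posterior weight 4/15.
  AA × AO: posterior weight 4/15.
  AO × AA: posterior weight 4/15.
  AO × AO: posterior weight 1/5.
Sum the posterior weight over pairs where Vera is AO: 7/15.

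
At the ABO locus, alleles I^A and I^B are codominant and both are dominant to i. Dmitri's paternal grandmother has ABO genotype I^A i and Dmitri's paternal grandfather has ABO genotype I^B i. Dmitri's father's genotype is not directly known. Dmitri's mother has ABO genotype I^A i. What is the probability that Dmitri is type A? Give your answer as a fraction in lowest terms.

1/2

Dmitri's father's ABO genotype from I^A i × I^B i: 1/4 I^A I^B, 1/4 I^A i, 1/4 I^B i, 1/4 i i.
Crossing each possibility with the mother I^A i and summing P(type A): 1/4·1/2 + 1/4·3/4 + 1/4·1/4 + 1/4·1/2 = 1/2.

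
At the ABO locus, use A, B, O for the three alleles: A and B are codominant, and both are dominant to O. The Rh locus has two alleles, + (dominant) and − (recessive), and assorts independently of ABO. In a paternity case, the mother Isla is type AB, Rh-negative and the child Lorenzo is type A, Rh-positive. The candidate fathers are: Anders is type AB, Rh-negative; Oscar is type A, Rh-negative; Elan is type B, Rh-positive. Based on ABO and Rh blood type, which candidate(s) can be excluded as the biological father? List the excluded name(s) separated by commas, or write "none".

Anders, Oscar

A candidate is excluded only if no genotype consistent with his phenotype could produce a type A, Rh-positive child with a type AB, Rh-negative mother.
Anders (type AB, Rh-): no genotype consistent with that phenotype can produce a type-A Rh+ child with a type-AB mother.
Oscar (type A, Rh-): no genotype consistent with that phenotype can produce a type-A Rh+ child with a type-AB mother.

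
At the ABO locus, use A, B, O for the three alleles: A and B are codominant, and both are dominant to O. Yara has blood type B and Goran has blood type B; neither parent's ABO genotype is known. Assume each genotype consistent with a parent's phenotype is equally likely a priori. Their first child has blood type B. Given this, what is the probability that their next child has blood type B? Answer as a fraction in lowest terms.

Possible genotypes: Yara ∈ {BB, BO}; Goran ∈ {BB, BO}.
Weight each parental genotype pair by prior × P(type-B child):
  BB × BB: posterior weight 4/15; P(next child type B) = 1.
  BB × BO: posterior weight 4/15; P(next child type B) = 1.
  BO × BB: posterior weight 4/15; P(next child type B) = 1.
  BO × BO: posterior weight 1/5; P(next child type B) = 3/4.
Weighted sum = 19/20.

19/20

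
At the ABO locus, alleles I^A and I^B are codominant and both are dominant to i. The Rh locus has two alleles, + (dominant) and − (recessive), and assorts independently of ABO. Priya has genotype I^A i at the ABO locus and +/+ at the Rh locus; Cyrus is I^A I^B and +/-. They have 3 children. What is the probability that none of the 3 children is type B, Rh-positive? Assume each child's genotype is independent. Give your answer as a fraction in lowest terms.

ABO cross I^A i × I^A I^B → 1/2 A, 1/4 B, 1/4 AB.
Rh cross +/+ × +/- → 1 Rh+; so P(type B, Rh-positive) = 1/4 × 1 = 1/4 per child.
P(not type B, Rh-positive) = 3/4 for one child; (3/4)^3 = 27/64.

27/64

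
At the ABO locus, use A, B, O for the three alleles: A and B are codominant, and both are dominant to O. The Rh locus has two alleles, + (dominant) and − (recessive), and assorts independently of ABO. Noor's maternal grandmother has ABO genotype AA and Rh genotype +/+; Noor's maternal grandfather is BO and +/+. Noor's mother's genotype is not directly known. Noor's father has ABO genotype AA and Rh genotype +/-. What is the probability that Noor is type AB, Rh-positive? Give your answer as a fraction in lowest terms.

Noor's mother's ABO genotype from AA × BO: 1/2 AB, 1/2 AO.
Crossing each possibility with the father AA and summing P(type AB): 1/2·1/2 + 1/2·0 = 1/4.
Similarly for Rh via the mother's Rh distribution: P(Rh+) = 1.
Independent loci: 1/4 × 1 = 1/4.

1/4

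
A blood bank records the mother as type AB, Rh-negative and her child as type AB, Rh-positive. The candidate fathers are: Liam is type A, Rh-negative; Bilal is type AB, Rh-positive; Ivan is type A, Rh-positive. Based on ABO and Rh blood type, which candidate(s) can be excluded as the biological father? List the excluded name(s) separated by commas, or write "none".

A candidate is excluded only if no genotype consistent with his phenotype could produce a type AB, Rh-positive child with a type AB, Rh-negative mother.
Liam (type A, Rh-): no genotype consistent with that phenotype can produce a type-AB Rh+ child with a type-AB mother.

Liam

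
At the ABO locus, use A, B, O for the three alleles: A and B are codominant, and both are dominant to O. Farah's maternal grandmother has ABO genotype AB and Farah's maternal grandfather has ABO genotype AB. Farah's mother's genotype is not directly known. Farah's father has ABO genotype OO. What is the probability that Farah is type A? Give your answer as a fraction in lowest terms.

Farah's mother's ABO genotype from AB × AB: 1/4 AA, 1/2 AB, 1/4 BB.
Crossing each possibility with the father OO and summing P(type A): 1/4·1 + 1/2·1/2 + 1/4·0 = 1/2.

1/2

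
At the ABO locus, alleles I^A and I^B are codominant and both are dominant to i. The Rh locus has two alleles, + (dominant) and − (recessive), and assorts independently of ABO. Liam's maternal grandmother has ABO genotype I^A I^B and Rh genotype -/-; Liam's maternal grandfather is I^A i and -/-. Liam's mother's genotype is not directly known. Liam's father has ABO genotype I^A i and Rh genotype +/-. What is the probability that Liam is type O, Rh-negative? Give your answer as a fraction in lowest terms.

Liam's mother's ABO genotype from I^A I^B × I^A i: 1/4 I^A I^A, 1/4 I^A I^B, 1/4 I^A i, 1/4 I^B i.
Crossing each possibility with the father I^A i and summing P(type O): 1/4·0 + 1/4·0 + 1/4·1/4 + 1/4·1/4 = 1/8.
Similarly for Rh via the mother's Rh distribution: P(Rh-) = 1/2.
Independent loci: 1/8 × 1/2 = 1/16.

1/16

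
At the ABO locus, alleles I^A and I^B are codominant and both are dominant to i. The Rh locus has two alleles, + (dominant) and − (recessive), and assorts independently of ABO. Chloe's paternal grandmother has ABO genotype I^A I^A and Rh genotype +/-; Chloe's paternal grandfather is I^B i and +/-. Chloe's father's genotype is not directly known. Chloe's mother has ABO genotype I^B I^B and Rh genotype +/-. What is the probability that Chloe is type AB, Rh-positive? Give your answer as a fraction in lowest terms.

3/8

Chloe's father's ABO genotype from I^A I^A × I^B i: 1/2 I^A I^B, 1/2 I^A i.
Crossing each possibility with the mother I^B I^B and summing P(type AB): 1/2·1/2 + 1/2·1/2 = 1/2.
Similarly for Rh via the father's Rh distribution: P(Rh+) = 3/4.
Independent loci: 1/2 × 3/4 = 3/8.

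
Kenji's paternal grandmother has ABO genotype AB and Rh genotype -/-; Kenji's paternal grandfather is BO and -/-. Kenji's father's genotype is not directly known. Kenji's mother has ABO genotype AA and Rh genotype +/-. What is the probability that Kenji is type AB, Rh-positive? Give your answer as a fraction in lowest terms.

Kenji's father's ABO genotype from AB × BO: 1/4 AB, 1/4 AO, 1/4 BB, 1/4 BO.
Crossing each possibility with the mother AA and summing P(type AB): 1/4·1/2 + 1/4·0 + 1/4·1 + 1/4·1/2 = 1/2.
Similarly for Rh via the father's Rh distribution: P(Rh+) = 1/2.
Independent loci: 1/2 × 1/2 = 1/4.

1/4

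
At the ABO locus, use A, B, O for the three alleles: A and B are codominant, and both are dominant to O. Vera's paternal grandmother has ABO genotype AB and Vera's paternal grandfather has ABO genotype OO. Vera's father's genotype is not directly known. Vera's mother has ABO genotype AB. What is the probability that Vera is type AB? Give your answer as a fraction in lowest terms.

Vera's father's ABO genotype from AB × OO: 1/2 AO, 1/2 BO.
Crossing each possibility with the mother AB and summing P(type AB): 1/2·1/4 + 1/2·1/4 = 1/4.

1/4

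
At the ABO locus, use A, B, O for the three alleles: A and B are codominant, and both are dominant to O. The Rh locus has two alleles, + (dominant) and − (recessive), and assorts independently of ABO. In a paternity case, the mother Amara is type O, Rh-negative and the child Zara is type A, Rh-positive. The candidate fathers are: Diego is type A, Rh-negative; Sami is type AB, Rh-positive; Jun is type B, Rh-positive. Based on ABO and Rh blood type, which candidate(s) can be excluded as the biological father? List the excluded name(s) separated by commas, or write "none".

A candidate is excluded only if no genotype consistent with his phenotype could produce a type A, Rh-positive child with a type O, Rh-negative mother.
Diego (type A, Rh-): no genotype consistent with that phenotype can produce a type-A Rh+ child with a type-O mother.
Jun (type B, Rh+): no genotype consistent with that phenotype can produce a type-A Rh+ child with a type-O mother.

Diego, Jun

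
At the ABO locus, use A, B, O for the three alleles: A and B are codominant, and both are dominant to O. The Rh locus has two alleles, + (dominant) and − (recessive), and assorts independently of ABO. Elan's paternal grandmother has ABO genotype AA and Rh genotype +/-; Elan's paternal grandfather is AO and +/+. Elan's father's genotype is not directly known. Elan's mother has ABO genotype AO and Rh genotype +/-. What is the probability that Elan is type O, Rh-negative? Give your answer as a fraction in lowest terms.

1/64

Elan's father's ABO genotype from AA × AO: 1/2 AA, 1/2 AO.
Crossing each possibility with the mother AO and summing P(type O): 1/2·0 + 1/2·1/4 = 1/8.
Similarly for Rh via the father's Rh distribution: P(Rh-) = 1/8.
Independent loci: 1/8 × 1/8 = 1/64.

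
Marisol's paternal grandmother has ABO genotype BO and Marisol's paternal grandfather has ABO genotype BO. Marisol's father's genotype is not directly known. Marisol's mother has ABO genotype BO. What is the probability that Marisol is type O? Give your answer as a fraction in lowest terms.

Marisol's father's ABO genotype from BO × BO: 1/4 BB, 1/2 BO, 1/4 OO.
Crossing each possibility with the mother BO and summing P(type O): 1/4·0 + 1/2·1/4 + 1/4·1/2 = 1/4.

1/4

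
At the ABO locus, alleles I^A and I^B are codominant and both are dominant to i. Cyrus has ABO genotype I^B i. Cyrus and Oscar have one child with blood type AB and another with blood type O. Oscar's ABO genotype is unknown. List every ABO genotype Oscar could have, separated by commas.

For each candidate genotype of Oscar, check whether crossing it with I^B i can produce every observed child phenotype.
  I^A I^A → possible child types {A, AB} ✗
  I^A I^B → possible child types {A, B, AB} ✗
  I^A i → possible child types {O, A, B, AB} ✓
  I^B I^B → possible child types {B} ✗
  I^B i → possible child types {O, B} ✗
  i i → possible child types {O, B} ✗

I^A i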